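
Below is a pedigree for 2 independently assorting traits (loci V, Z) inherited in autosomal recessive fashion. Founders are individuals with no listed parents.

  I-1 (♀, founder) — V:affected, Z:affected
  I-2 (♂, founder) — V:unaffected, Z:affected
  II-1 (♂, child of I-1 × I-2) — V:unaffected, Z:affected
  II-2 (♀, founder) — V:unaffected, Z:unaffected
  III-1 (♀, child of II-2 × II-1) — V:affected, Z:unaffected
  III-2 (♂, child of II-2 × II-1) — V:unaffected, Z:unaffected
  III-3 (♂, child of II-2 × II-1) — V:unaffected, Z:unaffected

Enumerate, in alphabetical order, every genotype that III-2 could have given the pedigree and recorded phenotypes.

V/I-1 aff ·: vv
V/I-2 un ·: VV|Vv
V/II-1 un I-1×I-2: Vv
V/II-2 un ·: Vv
V/III-1 aff II-2×II-1: vv
V/III-2 un II-2×II-1: VV|Vv
V/III-3 un II-2×II-1: VV|Vv
⇒ V over [I-1,I-2,II-1,II-2,III-1,III-2,III-3]: 8 consistent
Z/I-1 aff ·: zz
Z/I-2 aff ·: zz
Z/II-1 aff I-1×I-2: zz
Z/II-2 un ·: ZZ|Zz
Z/III-1 un II-2×II-1: Zz
Z/III-2 un II-2×II-1: Zz
Z/III-3 un II-2×II-1: Zz
⇒ Z over [I-1,I-2,II-1,II-2,III-1,III-2,III-3]: 2 consistent

III-2 ∈ {VV Zz, Vv Zz}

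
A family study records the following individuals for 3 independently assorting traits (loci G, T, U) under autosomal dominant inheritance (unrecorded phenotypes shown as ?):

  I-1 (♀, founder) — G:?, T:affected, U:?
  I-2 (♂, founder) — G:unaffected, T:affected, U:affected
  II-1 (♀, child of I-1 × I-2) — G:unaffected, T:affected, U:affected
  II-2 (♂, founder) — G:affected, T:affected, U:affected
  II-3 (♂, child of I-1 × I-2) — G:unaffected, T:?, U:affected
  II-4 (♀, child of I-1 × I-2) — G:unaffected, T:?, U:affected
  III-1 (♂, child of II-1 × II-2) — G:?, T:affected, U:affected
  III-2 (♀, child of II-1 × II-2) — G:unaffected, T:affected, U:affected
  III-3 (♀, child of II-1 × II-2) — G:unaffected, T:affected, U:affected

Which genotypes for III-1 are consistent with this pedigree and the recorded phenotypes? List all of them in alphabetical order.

G/I-1 ? ·: gg|Gg
G/I-2 un ·: gg
G/II-1 un I-1×I-2: gg
G/II-2 aff ·: Gg
G/II-3 un I-1×I-2: gg
G/II-4 un I-1×I-2: gg
G/III-1 ? II-1×II-2: gg|Gg
G/III-2 un II-1×II-2: gg
G/III-3 un II-1×II-2: gg
⇒ G over [I-1,I-2,II-1,II-2,II-3,II-4,III-1,III-2,III-3]: 4 consistent
T/I-1 aff ·: Tt|TT
T/I-2 aff ·: Tt|TT
T/II-1 aff I-1×I-2: Tt|TT
T/II-2 aff ·: Tt|TT
T/II-3 ? I-1×I-2: tt|Tt|TT
T/II-4 ? I-1×I-2: tt|Tt|TT
T/III-1 aff II-1×II-2: Tt|TT
T/III-2 aff II-1×II-2: Tt|TT
T/III-3 aff II-1×II-2: Tt|TT
⇒ T over [I-1,I-2,II-1,II-2,II-3,II-4,III-1,III-2,III-3]: 434 consistent
U/I-1 ? ·: uu|Uu|UU
U/I-2 aff ·: Uu|UU
U/II-1 aff I-1×I-2: Uu|UU
U/II-2 aff ·: Uu|UU
U/II-3 aff I-1×I-2: Uu|UU
U/II-4 aff I-1×I-2: Uu|UU
U/III-1 aff II-1×II-2: Uu|UU
U/III-2 aff II-1×II-2: Uu|UU
U/III-3 aff II-1×II-2: Uu|UU
⇒ U over [I-1,I-2,II-1,II-2,II-3,II-4,III-1,III-2,III-3]: 341 consistent

III-1 ∈ {Gg TT UU, Gg TT Uu, Gg Tt UU, Gg Tt Uu, gg TT UU, gg TT Uu, gg Tt UU, gg Tt Uu}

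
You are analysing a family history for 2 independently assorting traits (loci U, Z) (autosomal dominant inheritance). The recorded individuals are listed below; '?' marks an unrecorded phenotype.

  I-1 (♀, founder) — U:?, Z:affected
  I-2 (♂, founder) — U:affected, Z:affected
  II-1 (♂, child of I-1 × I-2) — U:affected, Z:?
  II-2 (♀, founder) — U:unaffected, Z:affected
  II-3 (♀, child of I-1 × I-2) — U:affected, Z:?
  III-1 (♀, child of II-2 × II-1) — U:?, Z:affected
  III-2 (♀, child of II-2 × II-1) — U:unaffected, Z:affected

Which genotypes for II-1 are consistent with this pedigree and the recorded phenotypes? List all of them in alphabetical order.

II-1 ∈ {Uu ZZ, Uu Zz, Uu zz}

U/I-1 ? ·: uu|Uu|UU
U/I-2 aff ·: Uu|UU
U/II-1 aff I-1×I-2: Uu
U/II-2 un ·: uu
U/II-3 aff I-1×I-2: Uu|UU
U/III-1 ? II-2×II-1: uu|Uu
U/III-2 un II-2×II-1: uu
⇒ U over [I-1,I-2,II-1,II-2,II-3,III-1,III-2]: 16 consistent
Z/I-1 aff ·: Zz|ZZ
Z/I-2 aff ·: Zz|ZZ
Z/II-1 ? I-1×I-2: zz|Zz|ZZ
Z/II-2 aff ·: Zz|ZZ
Z/II-3 ? I-1×I-2: zz|Zz|ZZ
Z/III-1 aff II-2×II-1: Zz|ZZ
Z/III-2 aff II-2×II-1: Zz|ZZ
⇒ Z over [I-1,I-2,II-1,II-2,II-3,III-1,III-2]: 102 consistent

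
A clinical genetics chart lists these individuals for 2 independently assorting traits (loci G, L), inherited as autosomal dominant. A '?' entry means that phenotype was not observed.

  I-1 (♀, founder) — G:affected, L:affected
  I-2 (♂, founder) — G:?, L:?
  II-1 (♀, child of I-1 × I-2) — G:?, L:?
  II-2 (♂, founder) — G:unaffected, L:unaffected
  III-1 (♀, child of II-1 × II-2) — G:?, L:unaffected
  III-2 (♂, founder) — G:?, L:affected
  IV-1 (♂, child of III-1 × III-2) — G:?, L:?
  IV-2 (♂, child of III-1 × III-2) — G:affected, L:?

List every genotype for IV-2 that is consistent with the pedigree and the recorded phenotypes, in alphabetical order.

IV-2 ∈ {GG Ll, GG ll, Gg Ll, Gg ll}

G/I-1 aff ·: Gg|GG
G/I-2 ? ·: gg|Gg|GG
G/II-1 ? I-1×I-2: gg|Gg|GG
G/II-2 un ·: gg
G/III-1 ? II-1×II-2: gg|Gg
G/III-2 ? ·: gg|Gg|GG
G/IV-1 ? III-1×III-2: gg|Gg|GG
G/IV-2 aff III-1×III-2: Gg|GG
⇒ G over [I-1,I-2,II-1,II-2,III-1,III-2,IV-1,IV-2]: 129 consistent
L/I-1 aff ·: Ll|LL
L/I-2 ? ·: ll|Ll|LL
L/II-1 ? I-1×I-2: ll|Ll
L/II-2 un ·: ll
L/III-1 un II-1×II-2: ll
L/III-2 aff ·: Ll|LL
L/IV-1 ? III-1×III-2: ll|Ll
L/IV-2 ? III-1×III-2: ll|Ll
⇒ L over [I-1,I-2,II-1,II-2,III-1,III-2,IV-1,IV-2]: 35 consistent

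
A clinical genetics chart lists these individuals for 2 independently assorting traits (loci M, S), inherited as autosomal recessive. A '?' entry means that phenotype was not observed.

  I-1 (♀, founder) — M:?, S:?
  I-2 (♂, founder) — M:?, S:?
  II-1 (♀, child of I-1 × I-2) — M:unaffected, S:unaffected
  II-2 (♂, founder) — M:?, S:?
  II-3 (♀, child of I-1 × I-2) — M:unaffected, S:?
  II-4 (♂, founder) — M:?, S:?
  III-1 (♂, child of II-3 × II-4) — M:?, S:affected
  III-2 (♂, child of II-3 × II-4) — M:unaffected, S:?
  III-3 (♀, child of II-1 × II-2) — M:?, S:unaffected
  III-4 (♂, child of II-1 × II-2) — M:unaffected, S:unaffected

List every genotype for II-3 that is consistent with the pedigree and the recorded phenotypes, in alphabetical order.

II-3 ∈ {MM Ss, MM ss, Mm Ss, Mm ss}

M/I-1 ? ·: MM|Mm|mm
M/I-2 ? ·: MM|Mm|mm
M/II-1 un I-1×I-2: MM|Mm
M/II-2 ? ·: MM|Mm|mm
M/II-3 un I-1×I-2: MM|Mm
M/II-4 ? ·: MM|Mm|mm
M/III-1 ? II-3×II-4: MM|Mm|mm
M/III-2 un II-3×II-4: MM|Mm
M/III-3 ? II-1×II-2: MM|Mm|mm
M/III-4 un II-1×II-2: MM|Mm
⇒ M over [I-1,I-2,II-1,II-2,II-3,II-4,III-1,III-2,III-3,III-4]: 1584 consistent
S/I-1 ? ·: SS|Ss|ss
S/I-2 ? ·: SS|Ss|ss
S/II-1 un I-1×I-2: SS|Ss
S/II-2 ? ·: SS|Ss|ss
S/II-3 ? I-1×I-2: Ss|ss
S/II-4 ? ·: Ss|ss
S/III-1 aff II-3×II-4: ss
S/III-2 ? II-3×II-4: SS|Ss|ss
S/III-3 un II-1×II-2: SS|Ss
S/III-4 un II-1×II-2: SS|Ss
⇒ S over [I-1,I-2,II-1,II-2,II-3,II-4,III-1,III-2,III-3,III-4]: 504 consistent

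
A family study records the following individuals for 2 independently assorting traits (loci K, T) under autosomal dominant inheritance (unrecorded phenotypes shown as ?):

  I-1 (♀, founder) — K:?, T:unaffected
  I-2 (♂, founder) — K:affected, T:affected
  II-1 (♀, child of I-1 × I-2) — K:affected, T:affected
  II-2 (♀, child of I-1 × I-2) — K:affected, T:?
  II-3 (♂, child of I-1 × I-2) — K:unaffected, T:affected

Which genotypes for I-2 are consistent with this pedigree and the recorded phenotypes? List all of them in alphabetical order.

I-2 ∈ {Kk TT, Kk Tt}

K/I-1 ? ·: kk|Kk
K/I-2 aff ·: Kk
K/II-1 aff I-1×I-2: Kk|KK
K/II-2 aff I-1×I-2: Kk|KK
K/II-3 un I-1×I-2: kk
⇒ K over [I-1,I-2,II-1,II-2,II-3]: 5 consistent
T/I-1 un ·: tt
T/I-2 aff ·: Tt|TT
T/II-1 aff I-1×I-2: Tt
T/II-2 ? I-1×I-2: tt|Tt
T/II-3 aff I-1×I-2: Tt
⇒ T over [I-1,I-2,II-1,II-2,II-3]: 3 consistent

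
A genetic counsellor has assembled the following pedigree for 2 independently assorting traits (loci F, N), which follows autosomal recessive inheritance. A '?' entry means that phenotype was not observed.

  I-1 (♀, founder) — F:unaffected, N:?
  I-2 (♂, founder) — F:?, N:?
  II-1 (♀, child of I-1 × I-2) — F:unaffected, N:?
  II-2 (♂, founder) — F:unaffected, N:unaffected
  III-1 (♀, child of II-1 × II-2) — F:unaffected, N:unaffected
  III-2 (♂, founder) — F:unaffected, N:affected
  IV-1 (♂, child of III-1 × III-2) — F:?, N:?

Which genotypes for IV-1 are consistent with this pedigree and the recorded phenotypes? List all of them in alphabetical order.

F/I-1 un ·: FF|Ff
F/I-2 ? ·: FF|Ff|ff
F/II-1 un I-1×I-2: FF|Ff
F/II-2 un ·: FF|Ff
F/III-1 un II-1×II-2: FF|Ff
F/III-2 un ·: FF|Ff
F/IV-1 ? III-1×III-2: FF|Ff|ff
⇒ F over [I-1,I-2,II-1,II-2,III-1,III-2,IV-1]: 124 consistent
N/I-1 ? ·: NN|Nn|nn
N/I-2 ? ·: NN|Nn|nn
N/II-1 ? I-1×I-2: NN|Nn|nn
N/II-2 un ·: NN|Nn
N/III-1 un II-1×II-2: NN|Nn
N/III-2 aff ·: nn
N/IV-1 ? III-1×III-2: Nn|nn
⇒ N over [I-1,I-2,II-1,II-2,III-1,III-2,IV-1]: 74 consistent

IV-1 ∈ {FF Nn, FF nn, Ff Nn, Ff nn, ff Nn, ff nn}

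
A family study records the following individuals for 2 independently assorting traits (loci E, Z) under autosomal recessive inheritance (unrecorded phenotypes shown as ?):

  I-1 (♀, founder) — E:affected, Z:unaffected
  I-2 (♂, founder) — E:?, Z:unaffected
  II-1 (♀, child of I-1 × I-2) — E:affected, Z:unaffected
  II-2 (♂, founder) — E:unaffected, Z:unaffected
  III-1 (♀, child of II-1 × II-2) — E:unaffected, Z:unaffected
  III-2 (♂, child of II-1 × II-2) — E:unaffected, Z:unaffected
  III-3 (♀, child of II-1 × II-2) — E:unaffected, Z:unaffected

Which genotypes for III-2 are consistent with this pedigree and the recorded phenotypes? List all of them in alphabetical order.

E/I-1 aff ·: ee
E/I-2 ? ·: Ee|ee
E/II-1 aff I-1×I-2: ee
E/II-2 un ·: EE|Ee
E/III-1 un II-1×II-2: Ee
E/III-2 un II-1×II-2: Ee
E/III-3 un II-1×II-2: Ee
⇒ E over [I-1,I-2,II-1,II-2,III-1,III-2,III-3]: 4 consistent
Z/I-1 un ·: ZZ|Zz
Z/I-2 un ·: ZZ|Zz
Z/II-1 un I-1×I-2: ZZ|Zz
Z/II-2 un ·: ZZ|Zz
Z/III-1 un II-1×II-2: ZZ|Zz
Z/III-2 un II-1×II-2: ZZ|Zz
Z/III-3 un II-1×II-2: ZZ|Zz
⇒ Z over [I-1,I-2,II-1,II-2,III-1,III-2,III-3]: 84 consistent

III-2 ∈ {Ee ZZ, Ee Zz}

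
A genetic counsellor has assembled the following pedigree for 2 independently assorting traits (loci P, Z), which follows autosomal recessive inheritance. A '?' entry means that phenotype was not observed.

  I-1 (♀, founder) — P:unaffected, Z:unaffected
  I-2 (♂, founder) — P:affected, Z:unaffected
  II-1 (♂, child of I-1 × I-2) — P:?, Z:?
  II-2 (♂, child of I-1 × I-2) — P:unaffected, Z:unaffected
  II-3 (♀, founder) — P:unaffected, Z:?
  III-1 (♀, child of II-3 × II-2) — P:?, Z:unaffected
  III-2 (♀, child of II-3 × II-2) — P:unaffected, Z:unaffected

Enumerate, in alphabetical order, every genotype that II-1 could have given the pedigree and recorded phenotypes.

II-1 ∈ {Pp ZZ, Pp Zz, Pp zz, pp ZZ, pp Zz, pp zz}

P/I-1 un ·: PP|Pp
P/I-2 aff ·: pp
P/II-1 ? I-1×I-2: Pp|pp
P/II-2 un I-1×I-2: Pp
P/II-3 un ·: PP|Pp
P/III-1 ? II-3×II-2: PP|Pp|pp
P/III-2 un II-3×II-2: PP|Pp
⇒ P over [I-1,I-2,II-1,II-2,II-3,III-1,III-2]: 30 consistent
Z/I-1 un ·: ZZ|Zz
Z/I-2 un ·: ZZ|Zz
Z/II-1 ? I-1×I-2: ZZ|Zz|zz
Z/II-2 un I-1×I-2: ZZ|Zz
Z/II-3 ? ·: ZZ|Zz|zz
Z/III-1 un II-3×II-2: ZZ|Zz
Z/III-2 un II-3×II-2: ZZ|Zz
⇒ Z over [I-1,I-2,II-1,II-2,II-3,III-1,III-2]: 111 consistent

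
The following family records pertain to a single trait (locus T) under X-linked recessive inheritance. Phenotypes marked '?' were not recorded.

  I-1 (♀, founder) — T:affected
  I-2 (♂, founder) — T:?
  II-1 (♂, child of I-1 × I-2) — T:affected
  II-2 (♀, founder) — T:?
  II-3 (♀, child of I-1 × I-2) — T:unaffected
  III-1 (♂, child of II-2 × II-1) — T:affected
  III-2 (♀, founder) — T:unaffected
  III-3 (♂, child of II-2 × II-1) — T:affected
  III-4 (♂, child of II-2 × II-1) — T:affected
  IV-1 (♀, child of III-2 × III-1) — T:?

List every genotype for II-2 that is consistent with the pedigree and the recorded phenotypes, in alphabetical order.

T/I-1 aff ·: X^tX^t
T/I-2 ? ·: X^TY
T/II-1 aff I-1×I-2: X^tY
T/II-2 ? ·: X^TX^t|X^tX^t
T/II-3 un I-1×I-2: X^TX^t
T/III-1 aff II-2×II-1: X^tY
T/III-2 un ·: X^TX^T|X^TX^t
T/III-3 aff II-2×II-1: X^tY
T/III-4 aff II-2×II-1: X^tY
T/IV-1 ? III-2×III-1: X^TX^t|X^tX^t
⇒ T over [I-1,I-2,II-1,II-2,II-3,III-1,III-2,III-3,III-4,IV-1]: 6 consistent

II-2 ∈ {X^TX^t, X^tX^t}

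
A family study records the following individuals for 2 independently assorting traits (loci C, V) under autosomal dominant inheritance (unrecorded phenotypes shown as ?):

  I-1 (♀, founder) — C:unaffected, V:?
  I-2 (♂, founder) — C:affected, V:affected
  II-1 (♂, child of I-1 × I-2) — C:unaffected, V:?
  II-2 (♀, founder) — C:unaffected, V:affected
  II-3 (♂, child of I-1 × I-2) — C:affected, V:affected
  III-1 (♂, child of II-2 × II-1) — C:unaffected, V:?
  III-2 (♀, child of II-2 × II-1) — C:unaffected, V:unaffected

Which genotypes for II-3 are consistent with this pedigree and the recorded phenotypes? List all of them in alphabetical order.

C/I-1 un ·: cc
C/I-2 aff ·: Cc
C/II-1 un I-1×I-2: cc
C/II-2 un ·: cc
C/II-3 aff I-1×I-2: Cc
C/III-1 un II-2×II-1: cc
C/III-2 un II-2×II-1: cc
⇒ C over [I-1,I-2,II-1,II-2,II-3,III-1,III-2]: 1 consistent
V/I-1 ? ·: vv|Vv|VV
V/I-2 aff ·: Vv|VV
V/II-1 ? I-1×I-2: vv|Vv
V/II-2 aff ·: Vv
V/II-3 aff I-1×I-2: Vv|VV
V/III-1 ? II-2×II-1: vv|Vv|VV
V/III-2 un II-2×II-1: vv
⇒ V over [I-1,I-2,II-1,II-2,II-3,III-1,III-2]: 30 consistent

II-3 ∈ {Cc VV, Cc Vv}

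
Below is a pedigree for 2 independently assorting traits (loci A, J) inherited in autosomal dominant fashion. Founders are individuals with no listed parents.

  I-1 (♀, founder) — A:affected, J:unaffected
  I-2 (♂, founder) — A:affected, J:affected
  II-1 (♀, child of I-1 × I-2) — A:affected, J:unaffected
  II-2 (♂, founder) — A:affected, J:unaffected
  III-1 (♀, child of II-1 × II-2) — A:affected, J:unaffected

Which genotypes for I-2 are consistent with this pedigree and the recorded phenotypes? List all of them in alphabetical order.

A/I-1 aff ·: Aa|AA
A/I-2 aff ·: Aa|AA
A/II-1 aff I-1×I-2: Aa|AA
A/II-2 aff ·: Aa|AA
A/III-1 aff II-1×II-2: Aa|AA
⇒ A over [I-1,I-2,II-1,II-2,III-1]: 24 consistent
J/I-1 un ·: jj
J/I-2 aff ·: Jj
J/II-1 un I-1×I-2: jj
J/II-2 un ·: jj
J/III-1 un II-1×II-2: jj
⇒ J over [I-1,I-2,II-1,II-2,III-1]: 1 consistent

I-2 ∈ {AA Jj, Aa Jj}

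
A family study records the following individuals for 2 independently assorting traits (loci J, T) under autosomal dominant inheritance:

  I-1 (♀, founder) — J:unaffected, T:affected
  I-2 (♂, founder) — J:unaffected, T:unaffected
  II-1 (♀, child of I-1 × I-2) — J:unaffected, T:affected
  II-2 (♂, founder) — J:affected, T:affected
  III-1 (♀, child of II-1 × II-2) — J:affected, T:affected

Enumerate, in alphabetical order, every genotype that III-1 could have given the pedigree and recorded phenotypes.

III-1 ∈ {Jj TT, Jj Tt}

J/I-1 un ·: jj
J/I-2 un ·: jj
J/II-1 un I-1×I-2: jj
J/II-2 aff ·: Jj|JJ
J/III-1 aff II-1×II-2: Jj
⇒ J over [I-1,I-2,II-1,II-2,III-1]: 2 consistent
T/I-1 aff ·: Tt|TT
T/I-2 un ·: tt
T/II-1 aff I-1×I-2: Tt
T/II-2 aff ·: Tt|TT
T/III-1 aff II-1×II-2: Tt|TT
⇒ T over [I-1,I-2,II-1,II-2,III-1]: 8 consistent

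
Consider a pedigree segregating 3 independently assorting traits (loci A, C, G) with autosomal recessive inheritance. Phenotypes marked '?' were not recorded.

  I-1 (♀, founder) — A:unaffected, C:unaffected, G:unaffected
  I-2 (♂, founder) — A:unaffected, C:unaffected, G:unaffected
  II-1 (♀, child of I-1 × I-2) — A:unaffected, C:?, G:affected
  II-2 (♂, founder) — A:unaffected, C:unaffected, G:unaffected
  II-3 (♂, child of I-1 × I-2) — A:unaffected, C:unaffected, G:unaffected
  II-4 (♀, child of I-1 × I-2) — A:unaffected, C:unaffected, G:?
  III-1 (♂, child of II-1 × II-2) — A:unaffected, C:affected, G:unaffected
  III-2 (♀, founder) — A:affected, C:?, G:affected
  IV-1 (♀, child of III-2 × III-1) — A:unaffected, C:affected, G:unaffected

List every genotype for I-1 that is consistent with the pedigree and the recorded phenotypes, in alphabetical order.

A/I-1 un ·: AA|Aa
A/I-2 un ·: AA|Aa
A/II-1 un I-1×I-2: AA|Aa
A/II-2 un ·: AA|Aa
A/II-3 un I-1×I-2: AA|Aa
A/II-4 un I-1×I-2: AA|Aa
A/III-1 un II-1×II-2: AA|Aa
A/III-2 aff ·: aa
A/IV-1 un III-2×III-1: Aa
⇒ A over [I-1,I-2,II-1,II-2,II-3,II-4,III-1,III-2,IV-1]: 87 consistent
C/I-1 un ·: CC|Cc
C/I-2 un ·: CC|Cc
C/II-1 ? I-1×I-2: Cc|cc
C/II-2 un ·: Cc
C/II-3 un I-1×I-2: CC|Cc
C/II-4 un I-1×I-2: CC|Cc
C/III-1 aff II-1×II-2: cc
C/III-2 ? ·: Cc|cc
C/IV-1 aff III-2×III-1: cc
⇒ C over [I-1,I-2,II-1,II-2,II-3,II-4,III-1,III-2,IV-1]: 32 consistent
G/I-1 un ·: Gg
G/I-2 un ·: Gg
G/II-1 aff I-1×I-2: gg
G/II-2 un ·: GG|Gg
G/II-3 un I-1×I-2: GG|Gg
G/II-4 ? I-1×I-2: GG|Gg|gg
G/III-1 un II-1×II-2: Gg
G/III-2 aff ·: gg
G/IV-1 un III-2×III-1: Gg
⇒ G over [I-1,I-2,II-1,II-2,II-3,II-4,III-1,III-2,IV-1]: 12 consistent

I-1 ∈ {AA CC Gg, AA Cc Gg, Aa CC Gg, Aa Cc Gg}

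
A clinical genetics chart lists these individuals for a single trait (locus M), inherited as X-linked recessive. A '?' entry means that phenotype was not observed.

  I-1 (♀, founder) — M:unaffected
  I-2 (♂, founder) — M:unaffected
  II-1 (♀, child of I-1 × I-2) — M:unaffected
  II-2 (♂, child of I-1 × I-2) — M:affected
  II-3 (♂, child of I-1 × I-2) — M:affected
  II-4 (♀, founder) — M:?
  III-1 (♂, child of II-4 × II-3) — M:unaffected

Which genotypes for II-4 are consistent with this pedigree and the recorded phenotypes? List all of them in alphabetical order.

II-4 ∈ {X^MX^M, X^MX^m}

M/I-1 un ·: X^MX^m
M/I-2 un ·: X^MY
M/II-1 un I-1×I-2: X^MX^M|X^MX^m
M/II-2 aff I-1×I-2: X^mY
M/II-3 aff I-1×I-2: X^mY
M/II-4 ? ·: X^MX^M|X^MX^m
M/III-1 un II-4×II-3: X^MY
⇒ M over [I-1,I-2,II-1,II-2,II-3,II-4,III-1]: 4 consistent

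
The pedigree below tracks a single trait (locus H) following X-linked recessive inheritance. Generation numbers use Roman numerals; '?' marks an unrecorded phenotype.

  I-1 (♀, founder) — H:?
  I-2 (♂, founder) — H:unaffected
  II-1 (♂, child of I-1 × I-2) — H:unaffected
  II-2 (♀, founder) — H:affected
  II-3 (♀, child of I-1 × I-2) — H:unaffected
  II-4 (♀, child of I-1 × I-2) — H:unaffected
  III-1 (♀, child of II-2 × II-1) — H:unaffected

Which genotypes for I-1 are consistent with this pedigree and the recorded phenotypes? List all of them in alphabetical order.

H/I-1 ? ·: X^HX^H|X^HX^h
H/I-2 un ·: X^HY
H/II-1 un I-1×I-2: X^HY
H/II-2 aff ·: X^hX^h
H/II-3 un I-1×I-2: X^HX^H|X^HX^h
H/II-4 un I-1×I-2: X^HX^H|X^HX^h
H/III-1 un II-2×II-1: X^HX^h
⇒ H over [I-1,I-2,II-1,II-2,II-3,II-4,III-1]: 5 consistent

I-1 ∈ {X^HX^H, X^HX^h}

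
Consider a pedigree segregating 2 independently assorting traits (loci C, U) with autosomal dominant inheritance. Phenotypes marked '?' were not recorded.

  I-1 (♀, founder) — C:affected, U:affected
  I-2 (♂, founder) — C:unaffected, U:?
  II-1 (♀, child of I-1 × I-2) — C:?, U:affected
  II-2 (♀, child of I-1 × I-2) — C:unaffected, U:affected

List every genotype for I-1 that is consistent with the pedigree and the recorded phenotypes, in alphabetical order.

I-1 ∈ {Cc UU, Cc Uu}

C/I-1 aff ·: Cc
C/I-2 un ·: cc
C/II-1 ? I-1×I-2: cc|Cc
C/II-2 un I-1×I-2: cc
⇒ C over [I-1,I-2,II-1,II-2]: 2 consistent
U/I-1 aff ·: Uu|UU
U/I-2 ? ·: uu|Uu|UU
U/II-1 aff I-1×I-2: Uu|UU
U/II-2 aff I-1×I-2: Uu|UU
⇒ U over [I-1,I-2,II-1,II-2]: 15 consistent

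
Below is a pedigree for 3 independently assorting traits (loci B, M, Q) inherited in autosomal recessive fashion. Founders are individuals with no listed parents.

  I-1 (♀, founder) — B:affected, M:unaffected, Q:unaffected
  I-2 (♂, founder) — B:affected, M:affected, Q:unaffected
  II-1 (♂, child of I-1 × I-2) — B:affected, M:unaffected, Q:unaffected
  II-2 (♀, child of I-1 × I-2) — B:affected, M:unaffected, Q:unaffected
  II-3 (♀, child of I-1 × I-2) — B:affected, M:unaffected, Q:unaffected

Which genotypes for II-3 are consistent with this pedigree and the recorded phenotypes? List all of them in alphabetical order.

B/I-1 aff ·: bb
B/I-2 aff ·: bb
B/II-1 aff I-1×I-2: bb
B/II-2 aff I-1×I-2: bb
B/II-3 aff I-1×I-2: bb
⇒ B over [I-1,I-2,II-1,II-2,II-3]: 1 consistent
M/I-1 un ·: MM|Mm
M/I-2 aff ·: mm
M/II-1 un I-1×I-2: Mm
M/II-2 un I-1×I-2: Mm
M/II-3 un I-1×I-2: Mm
⇒ M over [I-1,I-2,II-1,II-2,II-3]: 2 consistent
Q/I-1 un ·: QQ|Qq
Q/I-2 un ·: QQ|Qq
Q/II-1 un I-1×I-2: QQ|Qq
Q/II-2 un I-1×I-2: QQ|Qq
Q/II-3 un I-1×I-2: QQ|Qq
⇒ Q over [I-1,I-2,II-1,II-2,II-3]: 25 consistent

II-3 ∈ {bb Mm QQ, bb Mm Qq}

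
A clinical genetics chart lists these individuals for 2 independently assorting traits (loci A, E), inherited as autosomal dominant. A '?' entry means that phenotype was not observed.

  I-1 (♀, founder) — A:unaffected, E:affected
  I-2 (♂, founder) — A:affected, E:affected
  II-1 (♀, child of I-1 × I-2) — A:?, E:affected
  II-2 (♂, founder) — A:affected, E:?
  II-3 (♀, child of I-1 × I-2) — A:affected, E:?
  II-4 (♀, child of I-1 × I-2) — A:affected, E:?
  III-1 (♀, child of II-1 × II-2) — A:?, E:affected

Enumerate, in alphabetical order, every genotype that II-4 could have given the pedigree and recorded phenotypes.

A/I-1 un ·: aa
A/I-2 aff ·: Aa|AA
A/II-1 ? I-1×I-2: aa|Aa
A/II-2 aff ·: Aa|AA
A/II-3 aff I-1×I-2: Aa
A/II-4 aff I-1×I-2: Aa
A/III-1 ? II-1×II-2: aa|Aa|AA
⇒ A over [I-1,I-2,II-1,II-2,II-3,II-4,III-1]: 13 consistent
E/I-1 aff ·: Ee|EE
E/I-2 aff ·: Ee|EE
E/II-1 aff I-1×I-2: Ee|EE
E/II-2 ? ·: ee|Ee|EE
E/II-3 ? I-1×I-2: ee|Ee|EE
E/II-4 ? I-1×I-2: ee|Ee|EE
E/III-1 aff II-1×II-2: Ee|EE
⇒ E over [I-1,I-2,II-1,II-2,II-3,II-4,III-1]: 157 consistent

II-4 ∈ {Aa EE, Aa Ee, Aa ee}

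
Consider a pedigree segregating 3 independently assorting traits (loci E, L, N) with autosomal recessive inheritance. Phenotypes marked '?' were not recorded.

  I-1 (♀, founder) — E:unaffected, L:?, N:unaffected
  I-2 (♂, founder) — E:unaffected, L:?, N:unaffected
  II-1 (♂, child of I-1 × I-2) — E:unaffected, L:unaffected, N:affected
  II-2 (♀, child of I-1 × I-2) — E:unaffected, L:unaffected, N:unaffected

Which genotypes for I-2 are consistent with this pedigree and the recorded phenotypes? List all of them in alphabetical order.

E/I-1 un ·: EE|Ee
E/I-2 un ·: EE|Ee
E/II-1 un I-1×I-2: EE|Ee
E/II-2 un I-1×I-2: EE|Ee
⇒ E over [I-1,I-2,II-1,II-2]: 13 consistent
L/I-1 ? ·: LL|Ll|ll
L/I-2 ? ·: LL|Ll|ll
L/II-1 un I-1×I-2: LL|Ll
L/II-2 un I-1×I-2: LL|Ll
⇒ L over [I-1,I-2,II-1,II-2]: 17 consistent
N/I-1 un ·: Nn
N/I-2 un ·: Nn
N/II-1 aff I-1×I-2: nn
N/II-2 un I-1×I-2: NN|Nn
⇒ N over [I-1,I-2,II-1,II-2]: 2 consistent

I-2 ∈ {EE LL Nn, EE Ll Nn, EE ll Nn, Ee LL Nn, Ee Ll Nn, Ee ll Nn}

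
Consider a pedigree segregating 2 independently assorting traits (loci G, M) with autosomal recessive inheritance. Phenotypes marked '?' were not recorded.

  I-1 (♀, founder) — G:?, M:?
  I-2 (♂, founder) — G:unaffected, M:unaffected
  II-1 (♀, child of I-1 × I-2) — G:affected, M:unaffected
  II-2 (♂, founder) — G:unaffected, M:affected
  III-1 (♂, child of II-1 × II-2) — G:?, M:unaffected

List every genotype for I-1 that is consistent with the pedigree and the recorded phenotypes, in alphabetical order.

I-1 ∈ {Gg MM, Gg Mm, Gg mm, gg MM, gg Mm, gg mm}

G/I-1 ? ·: Gg|gg
G/I-2 un ·: Gg
G/II-1 aff I-1×I-2: gg
G/II-2 un ·: GG|Gg
G/III-1 ? II-1×II-2: Gg|gg
⇒ G over [I-1,I-2,II-1,II-2,III-1]: 6 consistent
M/I-1 ? ·: MM|Mm|mm
M/I-2 un ·: MM|Mm
M/II-1 un I-1×I-2: MM|Mm
M/II-2 aff ·: mm
M/III-1 un II-1×II-2: Mm
⇒ M over [I-1,I-2,II-1,II-2,III-1]: 9 consistent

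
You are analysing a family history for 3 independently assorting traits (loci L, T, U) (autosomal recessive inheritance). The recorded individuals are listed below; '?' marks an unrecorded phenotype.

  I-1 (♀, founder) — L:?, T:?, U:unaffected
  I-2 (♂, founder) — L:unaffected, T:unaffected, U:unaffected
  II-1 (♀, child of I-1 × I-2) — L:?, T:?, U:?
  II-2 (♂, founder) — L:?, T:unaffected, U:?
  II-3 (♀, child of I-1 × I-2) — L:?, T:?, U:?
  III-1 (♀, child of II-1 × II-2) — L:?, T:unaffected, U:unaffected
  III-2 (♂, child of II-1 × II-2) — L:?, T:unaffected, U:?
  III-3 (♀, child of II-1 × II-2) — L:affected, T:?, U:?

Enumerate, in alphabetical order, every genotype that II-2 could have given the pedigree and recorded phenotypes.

II-2 ∈ {Ll TT UU, Ll TT Uu, Ll TT uu, Ll Tt UU, Ll Tt Uu, Ll Tt uu, ll TT UU, ll TT Uu, ll TT uu, ll Tt UU, ll Tt Uu, ll Tt uu}

L/I-1 ? ·: LL|Ll|ll
L/I-2 un ·: LL|Ll
L/II-1 ? I-1×I-2: Ll|ll
L/II-2 ? ·: Ll|ll
L/II-3 ? I-1×I-2: LL|Ll|ll
L/III-1 ? II-1×II-2: LL|Ll|ll
L/III-2 ? II-1×II-2: LL|Ll|ll
L/III-3 aff II-1×II-2: ll
⇒ L over [I-1,I-2,II-1,II-2,II-3,III-1,III-2,III-3]: 155 consistent
T/I-1 ? ·: TT|Tt|tt
T/I-2 un ·: TT|Tt
T/II-1 ? I-1×I-2: TT|Tt|tt
T/II-2 un ·: TT|Tt
T/II-3 ? I-1×I-2: TT|Tt|tt
T/III-1 un II-1×II-2: TT|Tt
T/III-2 un II-1×II-2: TT|Tt
T/III-3 ? II-1×II-2: TT|Tt|tt
⇒ T over [I-1,I-2,II-1,II-2,II-3,III-1,III-2,III-3]: 287 consistent
U/I-1 un ·: UU|Uu
U/I-2 un ·: UU|Uu
U/II-1 ? I-1×I-2: UU|Uu|uu
U/II-2 ? ·: UU|Uu|uu
U/II-3 ? I-1×I-2: UU|Uu|uu
U/III-1 un II-1×II-2: UU|Uu
U/III-2 ? II-1×II-2: UU|Uu|uu
U/III-3 ? II-1×II-2: UU|Uu|uu
⇒ U over [I-1,I-2,II-1,II-2,II-3,III-1,III-2,III-3]: 305 consistent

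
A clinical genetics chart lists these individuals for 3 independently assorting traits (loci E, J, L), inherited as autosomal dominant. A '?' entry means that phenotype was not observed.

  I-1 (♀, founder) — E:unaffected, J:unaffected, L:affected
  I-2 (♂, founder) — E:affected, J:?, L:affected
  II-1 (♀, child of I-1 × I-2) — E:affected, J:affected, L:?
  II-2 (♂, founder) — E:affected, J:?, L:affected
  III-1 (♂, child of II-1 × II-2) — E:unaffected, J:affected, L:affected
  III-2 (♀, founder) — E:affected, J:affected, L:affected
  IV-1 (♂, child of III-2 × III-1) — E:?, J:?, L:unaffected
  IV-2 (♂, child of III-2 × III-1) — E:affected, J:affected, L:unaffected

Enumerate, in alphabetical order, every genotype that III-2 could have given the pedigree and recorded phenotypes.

III-2 ∈ {EE JJ Ll, EE Jj Ll, Ee JJ Ll, Ee Jj Ll}

E/I-1 un ·: ee
E/I-2 aff ·: Ee|EE
E/II-1 aff I-1×I-2: Ee
E/II-2 aff ·: Ee
E/III-1 un II-1×II-2: ee
E/III-2 aff ·: Ee|EE
E/IV-1 ? III-2×III-1: ee|Ee
E/IV-2 aff III-2×III-1: Ee
⇒ E over [I-1,I-2,II-1,II-2,III-1,III-2,IV-1,IV-2]: 6 consistent
J/I-1 un ·: jj
J/I-2 ? ·: Jj|JJ
J/II-1 aff I-1×I-2: Jj
J/II-2 ? ·: jj|Jj|JJ
J/III-1 aff II-1×II-2: Jj|JJ
J/III-2 aff ·: Jj|JJ
J/IV-1 ? III-2×III-1: jj|Jj|JJ
J/IV-2 aff III-2×III-1: Jj|JJ
⇒ J over [I-1,I-2,II-1,II-2,III-1,III-2,IV-1,IV-2]: 80 consistent
L/I-1 aff ·: Ll|LL
L/I-2 aff ·: Ll|LL
L/II-1 ? I-1×I-2: ll|Ll|LL
L/II-2 aff ·: Ll|LL
L/III-1 aff II-1×II-2: Ll
L/III-2 aff ·: Ll
L/IV-1 un III-2×III-1: ll
L/IV-2 un III-2×III-1: ll
⇒ L over [I-1,I-2,II-1,II-2,III-1,III-2,IV-1,IV-2]: 12 consistent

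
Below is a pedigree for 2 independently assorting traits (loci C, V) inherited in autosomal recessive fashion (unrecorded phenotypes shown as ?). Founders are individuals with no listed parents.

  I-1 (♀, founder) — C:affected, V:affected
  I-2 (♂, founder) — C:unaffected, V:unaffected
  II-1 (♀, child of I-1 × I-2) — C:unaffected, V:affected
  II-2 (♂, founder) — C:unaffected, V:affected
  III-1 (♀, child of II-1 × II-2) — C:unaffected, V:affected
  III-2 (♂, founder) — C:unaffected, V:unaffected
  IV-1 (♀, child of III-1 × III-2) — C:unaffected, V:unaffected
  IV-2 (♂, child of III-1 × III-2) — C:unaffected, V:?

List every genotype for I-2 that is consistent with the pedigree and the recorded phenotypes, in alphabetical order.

C/I-1 aff ·: cc
C/I-2 un ·: CC|Cc
C/II-1 un I-1×I-2: Cc
C/II-2 un ·: CC|Cc
C/III-1 un II-1×II-2: CC|Cc
C/III-2 un ·: CC|Cc
C/IV-1 un III-1×III-2: CC|Cc
C/IV-2 un III-1×III-2: CC|Cc
⇒ C over [I-1,I-2,II-1,II-2,III-1,III-2,IV-1,IV-2]: 52 consistent
V/I-1 aff ·: vv
V/I-2 un ·: Vv
V/II-1 aff I-1×I-2: vv
V/II-2 aff ·: vv
V/III-1 aff II-1×II-2: vv
V/III-2 un ·: VV|Vv
V/IV-1 un III-1×III-2: Vv
V/IV-2 ? III-1×III-2: Vv|vv
⇒ V over [I-1,I-2,II-1,II-2,III-1,III-2,IV-1,IV-2]: 3 consistent

I-2 ∈ {CC Vv, Cc Vv}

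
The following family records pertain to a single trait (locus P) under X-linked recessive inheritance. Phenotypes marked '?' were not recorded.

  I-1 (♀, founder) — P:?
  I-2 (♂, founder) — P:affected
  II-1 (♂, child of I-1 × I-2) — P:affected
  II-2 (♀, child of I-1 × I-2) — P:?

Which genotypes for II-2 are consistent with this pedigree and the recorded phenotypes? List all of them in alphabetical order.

II-2 ∈ {X^PX^p, X^pX^p}

P/I-1 ? ·: X^PX^p|X^pX^p
P/I-2 aff ·: X^pY
P/II-1 aff I-1×I-2: X^pY
P/II-2 ? I-1×I-2: X^PX^p|X^pX^p
⇒ P over [I-1,I-2,II-1,II-2]: 3 consistent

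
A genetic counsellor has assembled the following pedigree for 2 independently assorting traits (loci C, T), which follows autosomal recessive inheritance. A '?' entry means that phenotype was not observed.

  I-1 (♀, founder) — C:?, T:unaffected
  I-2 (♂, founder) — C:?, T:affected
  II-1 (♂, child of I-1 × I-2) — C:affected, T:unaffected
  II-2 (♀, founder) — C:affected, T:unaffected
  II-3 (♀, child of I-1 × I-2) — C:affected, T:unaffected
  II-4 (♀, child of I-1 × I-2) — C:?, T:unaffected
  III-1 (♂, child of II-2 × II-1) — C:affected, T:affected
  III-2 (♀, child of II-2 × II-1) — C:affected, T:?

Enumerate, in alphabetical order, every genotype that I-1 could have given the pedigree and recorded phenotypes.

I-1 ∈ {Cc TT, Cc Tt, cc TT, cc Tt}

C/I-1 ? ·: Cc|cc
C/I-2 ? ·: Cc|cc
C/II-1 aff I-1×I-2: cc
C/II-2 aff ·: cc
C/II-3 aff I-1×I-2: cc
C/II-4 ? I-1×I-2: CC|Cc|cc
C/III-1 aff II-2×II-1: cc
C/III-2 aff II-2×II-1: cc
⇒ C over [I-1,I-2,II-1,II-2,II-3,II-4,III-1,III-2]: 8 consistent
T/I-1 un ·: TT|Tt
T/I-2 aff ·: tt
T/II-1 un I-1×I-2: Tt
T/II-2 un ·: Tt
T/II-3 un I-1×I-2: Tt
T/II-4 un I-1×I-2: Tt
T/III-1 aff II-2×II-1: tt
T/III-2 ? II-2×II-1: TT|Tt|tt
⇒ T over [I-1,I-2,II-1,II-2,II-3,II-4,III-1,III-2]: 6 consistent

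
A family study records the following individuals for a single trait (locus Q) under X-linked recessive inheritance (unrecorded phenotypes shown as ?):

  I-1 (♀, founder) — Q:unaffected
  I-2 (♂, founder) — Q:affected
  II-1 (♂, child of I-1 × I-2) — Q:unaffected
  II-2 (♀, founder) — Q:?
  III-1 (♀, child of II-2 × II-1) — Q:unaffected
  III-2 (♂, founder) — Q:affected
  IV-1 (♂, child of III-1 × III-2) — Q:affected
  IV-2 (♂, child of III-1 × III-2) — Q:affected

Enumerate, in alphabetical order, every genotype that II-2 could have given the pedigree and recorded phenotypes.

II-2 ∈ {X^QX^q, X^qX^q}

Q/I-1 un ·: X^QX^Q|X^QX^q
Q/I-2 aff ·: X^qY
Q/II-1 un I-1×I-2: X^QY
Q/II-2 ? ·: X^QX^q|X^qX^q
Q/III-1 un II-2×II-1: X^QX^q
Q/III-2 aff ·: X^qY
Q/IV-1 aff III-1×III-2: X^qY
Q/IV-2 aff III-1×III-2: X^qY
⇒ Q over [I-1,I-2,II-1,II-2,III-1,III-2,IV-1,IV-2]: 4 consistent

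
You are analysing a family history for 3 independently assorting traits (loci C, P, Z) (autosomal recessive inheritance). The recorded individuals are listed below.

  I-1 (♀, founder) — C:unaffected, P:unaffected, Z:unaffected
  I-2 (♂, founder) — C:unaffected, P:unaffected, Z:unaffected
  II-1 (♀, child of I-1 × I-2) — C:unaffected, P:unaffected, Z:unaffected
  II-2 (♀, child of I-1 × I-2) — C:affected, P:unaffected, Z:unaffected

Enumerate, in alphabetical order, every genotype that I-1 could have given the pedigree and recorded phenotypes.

C/I-1 un ·: Cc
C/I-2 un ·: Cc
C/II-1 un I-1×I-2: CC|Cc
C/II-2 aff I-1×I-2: cc
⇒ C over [I-1,I-2,II-1,II-2]: 2 consistent
P/I-1 un ·: PP|Pp
P/I-2 un ·: PP|Pp
P/II-1 un I-1×I-2: PP|Pp
P/II-2 un I-1×I-2: PP|Pp
⇒ P over [I-1,I-2,II-1,II-2]: 13 consistent
Z/I-1 un ·: ZZ|Zz
Z/I-2 un ·: ZZ|Zz
Z/II-1 un I-1×I-2: ZZ|Zz
Z/II-2 un I-1×I-2: ZZ|Zz
⇒ Z over [I-1,I-2,II-1,II-2]: 13 consistent

I-1 ∈ {Cc PP ZZ, Cc PP Zz, Cc Pp ZZ, Cc Pp Zz}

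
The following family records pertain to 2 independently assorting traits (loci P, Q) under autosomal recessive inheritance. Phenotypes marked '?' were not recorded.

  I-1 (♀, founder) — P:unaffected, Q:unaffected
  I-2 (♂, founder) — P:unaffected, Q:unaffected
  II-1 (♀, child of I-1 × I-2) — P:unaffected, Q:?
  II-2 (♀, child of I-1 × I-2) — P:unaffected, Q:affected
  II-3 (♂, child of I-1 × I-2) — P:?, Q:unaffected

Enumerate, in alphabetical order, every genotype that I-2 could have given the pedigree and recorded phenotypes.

I-2 ∈ {PP Qq, Pp Qq}

P/I-1 un ·: PP|Pp
P/I-2 un ·: PP|Pp
P/II-1 un I-1×I-2: PP|Pp
P/II-2 un I-1×I-2: PP|Pp
P/II-3 ? I-1×I-2: PP|Pp|pp
⇒ P over [I-1,I-2,II-1,II-2,II-3]: 29 consistent
Q/I-1 un ·: Qq
Q/I-2 un ·: Qq
Q/II-1 ? I-1×I-2: QQ|Qq|qq
Q/II-2 aff I-1×I-2: qq
Q/II-3 un I-1×I-2: QQ|Qq
⇒ Q over [I-1,I-2,II-1,II-2,II-3]: 6 consistent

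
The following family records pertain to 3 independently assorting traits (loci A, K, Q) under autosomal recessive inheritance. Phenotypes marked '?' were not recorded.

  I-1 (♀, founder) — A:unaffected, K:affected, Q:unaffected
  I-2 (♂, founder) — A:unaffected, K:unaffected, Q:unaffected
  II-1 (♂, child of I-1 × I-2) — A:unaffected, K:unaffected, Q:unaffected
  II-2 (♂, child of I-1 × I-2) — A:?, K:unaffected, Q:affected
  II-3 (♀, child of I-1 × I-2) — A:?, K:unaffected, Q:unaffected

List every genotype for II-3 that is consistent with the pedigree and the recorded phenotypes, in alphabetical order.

A/I-1 un ·: AA|Aa
A/I-2 un ·: AA|Aa
A/II-1 un I-1×I-2: AA|Aa
A/II-2 ? I-1×I-2: AA|Aa|aa
A/II-3 ? I-1×I-2: AA|Aa|aa
⇒ A over [I-1,I-2,II-1,II-2,II-3]: 35 consistent
K/I-1 aff ·: kk
K/I-2 un ·: KK|Kk
K/II-1 un I-1×I-2: Kk
K/II-2 un I-1×I-2: Kk
K/II-3 un I-1×I-2: Kk
⇒ K over [I-1,I-2,II-1,II-2,II-3]: 2 consistent
Q/I-1 un ·: Qq
Q/I-2 un ·: Qq
Q/II-1 un I-1×I-2: QQ|Qq
Q/II-2 aff I-1×I-2: qq
Q/II-3 un I-1×I-2: QQ|Qq
⇒ Q over [I-1,I-2,II-1,II-2,II-3]: 4 consistent

II-3 ∈ {AA Kk QQ, AA Kk Qq, Aa Kk QQ, Aa Kk Qq, aa Kk QQ, aa Kk Qq}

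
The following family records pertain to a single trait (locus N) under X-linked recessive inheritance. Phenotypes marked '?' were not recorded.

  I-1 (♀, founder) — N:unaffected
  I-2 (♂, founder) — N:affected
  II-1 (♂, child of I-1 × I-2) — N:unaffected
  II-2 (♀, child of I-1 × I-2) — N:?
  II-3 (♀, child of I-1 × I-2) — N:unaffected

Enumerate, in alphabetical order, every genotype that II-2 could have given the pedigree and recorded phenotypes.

II-2 ∈ {X^NX^n, X^nX^n}

N/I-1 un ·: X^NX^N|X^NX^n
N/I-2 aff ·: X^nY
N/II-1 un I-1×I-2: X^NY
N/II-2 ? I-1×I-2: X^NX^n|X^nX^n
N/II-3 un I-1×I-2: X^NX^n
⇒ N over [I-1,I-2,II-1,II-2,II-3]: 3 consistent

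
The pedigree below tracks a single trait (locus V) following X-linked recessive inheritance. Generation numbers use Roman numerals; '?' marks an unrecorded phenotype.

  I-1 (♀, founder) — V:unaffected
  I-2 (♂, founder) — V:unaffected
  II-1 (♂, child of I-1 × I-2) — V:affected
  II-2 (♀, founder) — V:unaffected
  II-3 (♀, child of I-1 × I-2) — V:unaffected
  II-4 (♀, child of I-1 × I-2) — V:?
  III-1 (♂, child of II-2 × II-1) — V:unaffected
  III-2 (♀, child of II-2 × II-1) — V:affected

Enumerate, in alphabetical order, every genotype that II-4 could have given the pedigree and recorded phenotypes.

II-4 ∈ {X^VX^V, X^VX^v}

V/I-1 un ·: X^VX^v
V/I-2 un ·: X^VY
V/II-1 aff I-1×I-2: X^vY
V/II-2 un ·: X^VX^v
V/II-3 un I-1×I-2: X^VX^V|X^VX^v
V/II-4 ? I-1×I-2: X^VX^V|X^VX^v
V/III-1 un II-2×II-1: X^VY
V/III-2 aff II-2×II-1: X^vX^v
⇒ V over [I-1,I-2,II-1,II-2,II-3,II-4,III-1,III-2]: 4 consistent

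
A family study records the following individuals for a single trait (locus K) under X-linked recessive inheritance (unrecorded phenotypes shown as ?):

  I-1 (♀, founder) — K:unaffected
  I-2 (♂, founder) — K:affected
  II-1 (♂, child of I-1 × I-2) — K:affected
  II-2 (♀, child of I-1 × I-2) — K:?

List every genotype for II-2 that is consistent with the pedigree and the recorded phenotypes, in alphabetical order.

K/I-1 un ·: X^KX^k
K/I-2 aff ·: X^kY
K/II-1 aff I-1×I-2: X^kY
K/II-2 ? I-1×I-2: X^KX^k|X^kX^k
⇒ K over [I-1,I-2,II-1,II-2]: 2 consistent

II-2 ∈ {X^KX^k, X^kX^k}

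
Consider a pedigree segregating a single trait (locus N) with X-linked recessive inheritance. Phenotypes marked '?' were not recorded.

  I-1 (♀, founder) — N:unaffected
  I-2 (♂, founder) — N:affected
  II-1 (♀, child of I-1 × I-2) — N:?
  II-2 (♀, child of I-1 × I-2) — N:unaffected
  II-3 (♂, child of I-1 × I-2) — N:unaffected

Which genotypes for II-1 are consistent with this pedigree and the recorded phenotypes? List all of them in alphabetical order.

II-1 ∈ {X^NX^n, X^nX^n}

N/I-1 un ·: X^NX^N|X^NX^n
N/I-2 aff ·: X^nY
N/II-1 ? I-1×I-2: X^NX^n|X^nX^n
N/II-2 un I-1×I-2: X^NX^n
N/II-3 un I-1×I-2: X^NY
⇒ N over [I-1,I-2,II-1,II-2,II-3]: 3 consistent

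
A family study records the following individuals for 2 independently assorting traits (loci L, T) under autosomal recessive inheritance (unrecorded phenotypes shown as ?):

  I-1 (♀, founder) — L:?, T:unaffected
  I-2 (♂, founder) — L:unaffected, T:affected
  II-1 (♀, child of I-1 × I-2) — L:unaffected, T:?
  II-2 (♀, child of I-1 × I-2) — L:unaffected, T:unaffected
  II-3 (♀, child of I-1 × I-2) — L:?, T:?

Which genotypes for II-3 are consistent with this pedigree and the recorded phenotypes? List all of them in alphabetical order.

II-3 ∈ {LL Tt, LL tt, Ll Tt, Ll tt, ll Tt, ll tt}

L/I-1 ? ·: LL|Ll|ll
L/I-2 un ·: LL|Ll
L/II-1 un I-1×I-2: LL|Ll
L/II-2 un I-1×I-2: LL|Ll
L/II-3 ? I-1×I-2: LL|Ll|ll
⇒ L over [I-1,I-2,II-1,II-2,II-3]: 32 consistent
T/I-1 un ·: TT|Tt
T/I-2 aff ·: tt
T/II-1 ? I-1×I-2: Tt|tt
T/II-2 un I-1×I-2: Tt
T/II-3 ? I-1×I-2: Tt|tt
⇒ T over [I-1,I-2,II-1,II-2,II-3]: 5 consistent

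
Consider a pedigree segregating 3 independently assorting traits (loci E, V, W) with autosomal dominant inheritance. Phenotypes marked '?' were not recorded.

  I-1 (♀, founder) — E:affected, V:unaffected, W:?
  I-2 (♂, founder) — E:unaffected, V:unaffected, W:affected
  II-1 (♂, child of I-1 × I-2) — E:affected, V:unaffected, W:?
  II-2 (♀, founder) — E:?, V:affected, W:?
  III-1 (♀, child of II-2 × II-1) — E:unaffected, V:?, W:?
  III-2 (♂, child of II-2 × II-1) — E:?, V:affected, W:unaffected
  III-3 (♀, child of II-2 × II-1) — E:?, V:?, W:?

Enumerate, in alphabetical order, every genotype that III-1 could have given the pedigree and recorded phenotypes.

III-1 ∈ {ee Vv WW, ee Vv Ww, ee Vv ww, ee vv WW, ee vv Ww, ee vv ww}

E/I-1 aff ·: Ee|EE
E/I-2 un ·: ee
E/II-1 aff I-1×I-2: Ee
E/II-2 ? ·: ee|Ee
E/III-1 un II-2×II-1: ee
E/III-2 ? II-2×II-1: ee|Ee|EE
E/III-3 ? II-2×II-1: ee|Ee|EE
⇒ E over [I-1,I-2,II-1,II-2,III-1,III-2,III-3]: 26 consistent
V/I-1 un ·: vv
V/I-2 un ·: vv
V/II-1 un I-1×I-2: vv
V/II-2 aff ·: Vv|VV
V/III-1 ? II-2×II-1: vv|Vv
V/III-2 aff II-2×II-1: Vv
V/III-3 ? II-2×II-1: vv|Vv
⇒ V over [I-1,I-2,II-1,II-2,III-1,III-2,III-3]: 5 consistent
W/I-1 ? ·: ww|Ww|WW
W/I-2 aff ·: Ww|WW
W/II-1 ? I-1×I-2: ww|Ww
W/II-2 ? ·: ww|Ww
W/III-1 ? II-2×II-1: ww|Ww|WW
W/III-2 un II-2×II-1: ww
W/III-3 ? II-2×II-1: ww|Ww|WW
⇒ W over [I-1,I-2,II-1,II-2,III-1,III-2,III-3]: 75 consistent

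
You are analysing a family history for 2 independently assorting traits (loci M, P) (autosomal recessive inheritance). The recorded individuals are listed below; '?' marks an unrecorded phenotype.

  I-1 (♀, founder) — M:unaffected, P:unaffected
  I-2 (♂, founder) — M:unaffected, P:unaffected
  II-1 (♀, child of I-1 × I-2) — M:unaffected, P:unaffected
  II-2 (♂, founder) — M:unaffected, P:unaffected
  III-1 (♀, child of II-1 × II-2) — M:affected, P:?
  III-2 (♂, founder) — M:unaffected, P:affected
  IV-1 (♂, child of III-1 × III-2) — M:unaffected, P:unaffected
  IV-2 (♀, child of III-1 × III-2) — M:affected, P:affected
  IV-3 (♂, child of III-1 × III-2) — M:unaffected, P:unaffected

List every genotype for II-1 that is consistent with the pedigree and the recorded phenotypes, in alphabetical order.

M/I-1 un ·: MM|Mm
M/I-2 un ·: MM|Mm
M/II-1 un I-1×I-2: Mm
M/II-2 un ·: Mm
M/III-1 aff II-1×II-2: mm
M/III-2 un ·: Mm
M/IV-1 un III-1×III-2: Mm
M/IV-2 aff III-1×III-2: mm
M/IV-3 un III-1×III-2: Mm
⇒ M over [I-1,I-2,II-1,II-2,III-1,III-2,IV-1,IV-2,IV-3]: 3 consistent
P/I-1 un ·: PP|Pp
P/I-2 un ·: PP|Pp
P/II-1 un I-1×I-2: PP|Pp
P/II-2 un ·: PP|Pp
P/III-1 ? II-1×II-2: Pp
P/III-2 aff ·: pp
P/IV-1 un III-1×III-2: Pp
P/IV-2 aff III-1×III-2: pp
P/IV-3 un III-1×III-2: Pp
⇒ P over [I-1,I-2,II-1,II-2,III-1,III-2,IV-1,IV-2,IV-3]: 10 consistent

II-1 ∈ {Mm PP, Mm Pp}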